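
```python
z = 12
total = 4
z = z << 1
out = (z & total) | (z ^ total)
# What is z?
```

Trace:
`z = 12` → z = 12
`total = 4` → total = 4
`z = z << 1` → z = 24
`out = (z & total) | (z ^ total)` → out = 28
So z = 24

Answer: 24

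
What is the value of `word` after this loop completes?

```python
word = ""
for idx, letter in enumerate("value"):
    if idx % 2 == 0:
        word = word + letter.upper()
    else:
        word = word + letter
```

Uppercase even positions in 'value'
`word` takes the values: "" → "V" → "Va" → "VaL" → "VaLu" → "VaLuE"

Answer: "VaLuE"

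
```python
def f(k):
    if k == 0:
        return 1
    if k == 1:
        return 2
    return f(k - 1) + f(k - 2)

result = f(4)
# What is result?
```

Build up from base cases: f(0)=1, f(1)=2, f(2)=3, f(3)=5, f(4)=8

Answer: 8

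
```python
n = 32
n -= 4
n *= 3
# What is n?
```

Trace:
`n = 32` → n = 32
`n -= 4` → n = 28
`n *= 3` → n = 84
So n = 84

Answer: 84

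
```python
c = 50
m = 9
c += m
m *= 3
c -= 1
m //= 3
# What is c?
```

Trace:
`c = 50` → c = 50
`m = 9` → m = 9
`c += m` → c = 59
`m *= 3` → m = 27
`c -= 1` → c = 58
`m //= 3` → m = 9
So c = 58

Answer: 58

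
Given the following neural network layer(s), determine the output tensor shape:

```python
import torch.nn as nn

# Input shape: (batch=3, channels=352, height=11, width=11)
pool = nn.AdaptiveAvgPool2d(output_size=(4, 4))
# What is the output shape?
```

Input: (3, 352, 11, 11) -> Output: (3, 352, 4, 4)

Answer: (3, 352, 4, 4)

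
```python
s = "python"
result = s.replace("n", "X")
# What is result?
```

Trace:
`s = "python"` → s = 'python'
`result = s.replace("n", "X")` → result = 'pythoX'
So result = 'pythoX'

Answer: 'pythoX'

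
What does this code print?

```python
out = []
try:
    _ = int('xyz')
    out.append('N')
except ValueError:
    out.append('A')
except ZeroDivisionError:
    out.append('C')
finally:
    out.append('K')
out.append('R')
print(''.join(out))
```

Execution trace: 'A' (except ValueError) → 'K' (finally) → 'R' (after the try/except). Output: AKR

Answer: AKR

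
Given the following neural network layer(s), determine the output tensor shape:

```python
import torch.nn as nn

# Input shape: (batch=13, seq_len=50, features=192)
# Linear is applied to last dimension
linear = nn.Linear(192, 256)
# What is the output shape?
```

Input: (13, 50, 192) -> Output: (13, 50, 256)

Answer: (13, 50, 256)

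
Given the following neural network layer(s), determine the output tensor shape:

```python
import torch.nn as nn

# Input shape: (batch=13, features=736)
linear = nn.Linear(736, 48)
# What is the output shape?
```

Input: (13, 736) -> Output: (13, 48)

Answer: (13, 48)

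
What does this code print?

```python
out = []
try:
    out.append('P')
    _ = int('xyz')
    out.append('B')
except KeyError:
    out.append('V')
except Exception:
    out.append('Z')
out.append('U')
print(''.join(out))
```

Execution trace: 'P' (try body) → 'Z' (except Exception) → 'U' (after the try/except). Output: PZU

Answer: PZU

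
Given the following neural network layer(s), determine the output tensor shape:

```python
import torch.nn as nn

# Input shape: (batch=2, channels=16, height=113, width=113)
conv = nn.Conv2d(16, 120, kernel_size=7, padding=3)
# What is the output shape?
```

Input: (2, 16, 113, 113) -> Output: (2, 120, 113, 113)

Answer: (2, 120, 113, 113)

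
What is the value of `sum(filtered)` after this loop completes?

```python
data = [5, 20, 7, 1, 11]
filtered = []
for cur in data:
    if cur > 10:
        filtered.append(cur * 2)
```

Sum of doubled values > 10
`filtered` takes the values: [] → [40] → [40, 22]
So `sum(filtered)` = 62

Answer: 62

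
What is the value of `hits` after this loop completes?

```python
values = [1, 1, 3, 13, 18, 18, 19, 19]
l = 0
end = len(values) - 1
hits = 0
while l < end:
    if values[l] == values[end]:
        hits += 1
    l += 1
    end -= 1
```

Count matching pairs from ends
`hits` takes the values: 0

Answer: 0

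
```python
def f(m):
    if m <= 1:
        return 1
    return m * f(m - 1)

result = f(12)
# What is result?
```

f(12) = 12 * 11 * 10 * 9 * 8 * 7 * 6 * 5 * 4 * 3 * 2 * 1 = 479001600

Answer: 479001600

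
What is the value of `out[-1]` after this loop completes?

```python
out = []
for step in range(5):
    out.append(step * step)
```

Last element of squares 0 to 4
`out` takes the values: [] → [0] → [0, 1] → [0, 1, 4] → [0, 1, 4, 9] → [0, 1, 4, 9, 16]
So `out[-1]` = 16

Answer: 16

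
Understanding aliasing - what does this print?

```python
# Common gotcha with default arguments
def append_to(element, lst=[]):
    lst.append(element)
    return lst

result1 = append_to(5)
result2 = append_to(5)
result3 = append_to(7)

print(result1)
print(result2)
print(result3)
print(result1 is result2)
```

Key concept: mutable default argument gotcha.
Step by step:
`result1 = append_to(5)` → result1 = [5]
`result2 = append_to(5)` → result1 = [5, 5] (same object as result2); result2 = [5, 5] (same object as result1)
`result3 = append_to(7)` → result1 = [5, 5, 7] (same object as result2, result3); result2 = [5, 5, 7] (same object as result1, result3); result3 = [5, 5, 7] (same object as result1, result2)
`print(result1)` → prints [5, 5, 7]
`print(result2)` → prints [5, 5, 7]
`print(result3)` → prints [5, 5, 7]
`print(result1 is result2)` → prints True

Answer:
[5, 5, 7]
[5, 5, 7]
[5, 5, 7]
True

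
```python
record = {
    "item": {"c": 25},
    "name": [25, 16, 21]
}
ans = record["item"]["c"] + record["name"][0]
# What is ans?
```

Trace:
`record = { ...` → record = {'item': {'c': 25}, 'name': [25, 16, 21]}
`ans = record["item"]["c"] + record["name"][0]` → ans = 50
So ans = 50

Answer: 50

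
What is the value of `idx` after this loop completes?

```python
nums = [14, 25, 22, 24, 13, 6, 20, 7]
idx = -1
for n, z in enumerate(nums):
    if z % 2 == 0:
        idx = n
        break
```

First even number index in [14, 25, 22, 24, 13, 6, 20, 7]
`idx` takes the values: -1 → 0

Answer: 0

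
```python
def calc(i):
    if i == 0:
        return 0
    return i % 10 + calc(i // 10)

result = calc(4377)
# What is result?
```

Sum of digits of 4377: 7 + 7 + 3 + 4 = 21

Answer: 21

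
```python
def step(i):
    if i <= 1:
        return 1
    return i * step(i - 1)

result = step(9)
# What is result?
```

step(9) = 9 * 8 * 7 * 6 * 5 * 4 * 3 * 2 * 1 = 362880

Answer: 362880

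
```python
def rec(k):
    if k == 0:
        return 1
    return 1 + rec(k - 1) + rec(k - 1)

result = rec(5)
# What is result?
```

rec(k) = 1 + 2·rec(k-1), rec(0)=1. Closed form: (1+1)·2^5 - 1 = 63.

Answer: 63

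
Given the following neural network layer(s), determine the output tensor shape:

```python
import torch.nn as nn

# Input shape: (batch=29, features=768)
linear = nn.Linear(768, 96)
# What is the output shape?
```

Input: (29, 768) -> Output: (29, 96)

Answer: (29, 96)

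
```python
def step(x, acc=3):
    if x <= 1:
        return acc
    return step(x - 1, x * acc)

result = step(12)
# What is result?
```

Accumulator trace (n, acc): (12, 3) -> (11, 36) -> (10, 396) -> (9, 3960) -> (8, 35640) -> (7, 285120) -> (6, 1995840) -> (5, 11975040) -> (4, 59875200) -> (3, 239500800) -> (2, 718502400) -> (1, 1437004800) -> return 1437004800

Answer: 1437004800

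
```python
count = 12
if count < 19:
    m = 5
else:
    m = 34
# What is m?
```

Trace:
`count = 12` → count = 12
`if count < 19: ...` → count < 19 is True → m = 5
So m = 5

Answer: 5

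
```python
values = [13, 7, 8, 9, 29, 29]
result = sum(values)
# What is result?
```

Trace:
`values = [13, 7, 8, 9, 29, 29]` → values = [13, 7, 8, 9, 29, 29]
`result = sum(values)` → result = 95
So result = 95

Answer: 95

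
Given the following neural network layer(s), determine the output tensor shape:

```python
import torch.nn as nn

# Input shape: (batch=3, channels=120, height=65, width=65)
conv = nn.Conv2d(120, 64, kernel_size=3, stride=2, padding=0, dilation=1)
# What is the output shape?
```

Input: (3, 120, 65, 65) -> Output: (3, 64, 32, 32)

Answer: (3, 64, 32, 32)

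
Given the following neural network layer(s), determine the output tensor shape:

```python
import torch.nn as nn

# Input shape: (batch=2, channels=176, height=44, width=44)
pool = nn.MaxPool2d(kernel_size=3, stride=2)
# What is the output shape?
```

Input: (2, 176, 44, 44) -> Output: (2, 176, 21, 21)

Answer: (2, 176, 21, 21)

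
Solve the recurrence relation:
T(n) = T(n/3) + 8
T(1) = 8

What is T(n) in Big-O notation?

Each step divides n by 3 and adds 8. After log_3(n) steps we reach T(1)=8. So T(n) = 8·log_3(n) + 8 = O(log n).

Answer: O(log n)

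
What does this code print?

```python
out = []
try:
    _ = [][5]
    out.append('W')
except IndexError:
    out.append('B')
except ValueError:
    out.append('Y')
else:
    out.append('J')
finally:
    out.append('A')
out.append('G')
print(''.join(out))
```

Execution trace: 'B' (except IndexError) → 'A' (finally) → 'G' (after the try/except). Output: BAG

Answer: BAG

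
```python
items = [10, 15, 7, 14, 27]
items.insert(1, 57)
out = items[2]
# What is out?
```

Trace:
`items = [10, 15, 7, 14, 27]` → items = [10, 15, 7, 14, 27]
`items.insert(1, 57)` → items = [10, 57, 15, 7, 14, 27]
`out = items[2]` → out = 15
So out = 15

Answer: 15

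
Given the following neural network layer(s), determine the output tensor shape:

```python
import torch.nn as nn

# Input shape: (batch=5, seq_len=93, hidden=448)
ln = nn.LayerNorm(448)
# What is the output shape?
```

Input: (5, 93, 448) -> Output: (5, 93, 448)

Answer: (5, 93, 448)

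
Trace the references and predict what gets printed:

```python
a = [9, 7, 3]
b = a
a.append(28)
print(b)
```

Key concept: basic list aliasing.
Step by step:
`a = [9, 7, 3]` → a = [9, 7, 3]
`b = a` → b = [9, 7, 3] (same object as a)
`a.append(28)` → a = [9, 7, 3, 28] (same object as b); b = [9, 7, 3, 28] (same object as a)
`print(b)` → prints [9, 7, 3, 28]

Answer: [9, 7, 3, 28]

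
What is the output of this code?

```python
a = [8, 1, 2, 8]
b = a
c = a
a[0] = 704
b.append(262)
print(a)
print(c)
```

Key concept: multiple aliases.
Step by step:
`a = [8, 1, 2, 8]` → a = [8, 1, 2, 8]
`b = a` → b = [8, 1, 2, 8] (same object as a)
`c = a` → c = [8, 1, 2, 8] (same object as a, b)
`a[0] = 704` → a = [704, 1, 2, 8] (same object as b, c); b = [704, 1, 2, 8] (same object as a, c); c = [704, 1, 2, 8] (same object as a, b)
`b.append(262)` → a = [704, 1, 2, 8, 262] (same object as b, c); b = [704, 1, 2, 8, 262] (same object as a, c); c = [704, 1, 2, 8, 262] (same object as a, b)
`print(a)` → prints [704, 1, 2, 8, 262]
`print(c)` → prints [704, 1, 2, 8, 262]

Answer:
[704, 1, 2, 8, 262]
[704, 1, 2, 8, 262]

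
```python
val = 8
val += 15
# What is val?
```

Trace:
`val = 8` → val = 8
`val += 15` → val = 23
So val = 23

Answer: 23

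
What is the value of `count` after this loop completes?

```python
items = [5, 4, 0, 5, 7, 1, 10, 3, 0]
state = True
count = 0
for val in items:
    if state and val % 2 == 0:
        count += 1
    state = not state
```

Count even values at even positions
`count` takes the values: 0 → 1 → 2 → 3

Answer: 3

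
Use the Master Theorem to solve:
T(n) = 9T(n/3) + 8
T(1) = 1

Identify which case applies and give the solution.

a=9, b=3, f(n)=8. log_3(9) = 2. Since c=0 < 2, Case 1 applies: T(n) = Θ(n^log_b(a)) = O(n^2).

Answer: O(n^2) - Case 1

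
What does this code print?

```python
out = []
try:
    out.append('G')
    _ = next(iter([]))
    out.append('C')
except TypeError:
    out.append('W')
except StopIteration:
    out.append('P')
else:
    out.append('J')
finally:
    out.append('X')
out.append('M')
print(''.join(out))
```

Execution trace: 'G' (try body) → 'P' (except StopIteration) → 'X' (finally) → 'M' (after the try/except). Output: GPXM

Answer: GPXM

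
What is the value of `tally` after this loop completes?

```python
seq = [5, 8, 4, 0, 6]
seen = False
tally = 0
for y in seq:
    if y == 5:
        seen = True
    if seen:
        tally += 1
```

Count elements after first 5 in [5, 8, 4, 0, 6]
`tally` takes the values: 0 → 1 → 2 → 3 → 4 → 5

Answer: 5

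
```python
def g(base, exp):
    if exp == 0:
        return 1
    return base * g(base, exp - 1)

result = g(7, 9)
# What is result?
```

g(7, 9) = 7 * 7 * 7 * 7 * 7 * 7 * 7 * 7 * 7 = 40353607

Answer: 40353607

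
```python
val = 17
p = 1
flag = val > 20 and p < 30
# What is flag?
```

Trace:
`val = 17` → val = 17
`p = 1` → p = 1
`flag = val > 20 and p < 30` → flag = False
So flag = False

Answer: False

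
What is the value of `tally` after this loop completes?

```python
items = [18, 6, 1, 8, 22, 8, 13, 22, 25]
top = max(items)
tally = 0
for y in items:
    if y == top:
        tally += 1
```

Count of max value 25 in [18, 6, 1, 8, 22, 8, 13, 22, 25]
`tally` takes the values: 0 → 1

Answer: 1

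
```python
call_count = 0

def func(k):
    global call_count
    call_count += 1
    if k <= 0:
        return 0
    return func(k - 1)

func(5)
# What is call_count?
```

Linear recursion stepping by 1: 6 calls from k=5 down to ≤0.

Answer: 6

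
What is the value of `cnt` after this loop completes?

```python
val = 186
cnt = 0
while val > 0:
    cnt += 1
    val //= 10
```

Count digits by repeated division by 10
`cnt` takes the values: 0 → 1 → 2 → 3

Answer: 3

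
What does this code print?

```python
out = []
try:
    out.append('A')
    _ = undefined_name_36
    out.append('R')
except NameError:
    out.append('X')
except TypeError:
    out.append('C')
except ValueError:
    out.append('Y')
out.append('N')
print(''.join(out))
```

Execution trace: 'A' (try body) → 'X' (except NameError) → 'N' (after the try/except). Output: AXN

Answer: AXN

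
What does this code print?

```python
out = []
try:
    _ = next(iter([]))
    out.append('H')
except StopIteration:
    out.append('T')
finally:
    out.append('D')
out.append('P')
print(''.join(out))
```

Execution trace: 'T' (except StopIteration) → 'D' (finally) → 'P' (after the try/except). Output: TDP

Answer: TDP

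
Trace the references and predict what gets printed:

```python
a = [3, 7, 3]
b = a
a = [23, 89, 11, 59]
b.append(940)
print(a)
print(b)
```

Key concept: rebinding vs mutation: a is rebound to a new list, b still points at the original.
Step by step:
`a = [3, 7, 3]` → a = [3, 7, 3]
`b = a` → b = [3, 7, 3] (same object as a)
`a = [23, 89, 11, 59]` → a = [23, 89, 11, 59]
`b.append(940)` → b = [3, 7, 3, 940]
`print(a)` → prints [23, 89, 11, 59]
`print(b)` → prints [3, 7, 3, 940]

Answer:
[23, 89, 11, 59]
[3, 7, 3, 940]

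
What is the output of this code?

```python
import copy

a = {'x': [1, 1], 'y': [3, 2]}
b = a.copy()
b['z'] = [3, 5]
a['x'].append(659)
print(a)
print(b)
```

Key concept: shallow copy of dict with mutable values.
Step by step:
`a = {'x': [1, 1], 'y': [3, 2]}` → a = {'x': [1, 1], 'y': [3, 2]}
`b = a.copy()` → b = {'x': [1, 1], 'y': [3, 2]}
`b['z'] = [3, 5]` → b = {'x': [1, 1], 'y': [3, 2], 'z': [3, 5]}
`a['x'].append(659)` → a = {'x': [1, 1, 659], 'y': [3, 2]}; b = {'x': [1, 1, 659], 'y': [3, 2], 'z': [3, 5]}
`print(a)` → prints {'x': [1, 1, 659], 'y': [3, 2]}
`print(b)` → prints {'x': [1, 1, 659], 'y': [3, 2], 'z': [3, 5]}

Answer:
{'x': [1, 1, 659], 'y': [3, 2]}
{'x': [1, 1, 659], 'y': [3, 2], 'z': [3, 5]}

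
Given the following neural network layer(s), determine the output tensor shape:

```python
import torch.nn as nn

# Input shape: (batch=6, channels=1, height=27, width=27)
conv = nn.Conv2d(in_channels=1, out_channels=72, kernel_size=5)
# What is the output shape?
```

Input: (6, 1, 27, 27) -> Output: (6, 72, 23, 23)

Answer: (6, 72, 23, 23)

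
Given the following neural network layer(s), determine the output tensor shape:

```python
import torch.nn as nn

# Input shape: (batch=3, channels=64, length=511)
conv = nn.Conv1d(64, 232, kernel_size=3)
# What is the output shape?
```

Input: (3, 64, 511) -> Output: (3, 232, 509)

Answer: (3, 232, 509)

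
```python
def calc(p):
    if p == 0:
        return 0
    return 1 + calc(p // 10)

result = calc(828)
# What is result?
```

Count of digits of 828: 3

Answer: 3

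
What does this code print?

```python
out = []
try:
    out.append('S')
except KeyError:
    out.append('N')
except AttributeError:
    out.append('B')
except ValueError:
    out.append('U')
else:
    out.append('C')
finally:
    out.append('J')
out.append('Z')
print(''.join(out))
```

Execution trace: 'S' (try body, no exception) → 'C' (else) → 'J' (finally) → 'Z' (after the try/except). Output: SCJZ

Answer: SCJZ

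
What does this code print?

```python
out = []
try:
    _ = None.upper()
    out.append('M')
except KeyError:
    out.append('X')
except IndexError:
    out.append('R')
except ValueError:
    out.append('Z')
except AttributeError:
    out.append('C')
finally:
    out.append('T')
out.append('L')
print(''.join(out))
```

Execution trace: 'C' (except AttributeError) → 'T' (finally) → 'L' (after the try/except). Output: CTL

Answer: CTL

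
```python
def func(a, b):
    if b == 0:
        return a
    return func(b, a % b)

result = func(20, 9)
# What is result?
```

func(20, 9) -> func(9, 2) -> func(2, 1) -> func(1, 0) -> 1

Answer: 1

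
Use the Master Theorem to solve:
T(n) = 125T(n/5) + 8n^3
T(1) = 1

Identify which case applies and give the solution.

a=125, b=5, f(n)=8n^3. log_5(125) = 3. Since c=3 = 3, Case 2 applies: T(n) = Θ(n^log_b(a) · log n) = O(n^3 log n).

Answer: O(n^3 log n) - Case 2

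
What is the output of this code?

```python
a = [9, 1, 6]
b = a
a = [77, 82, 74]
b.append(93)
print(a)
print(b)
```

Key concept: rebinding vs mutation: a is rebound to a new list, b still points at the original.
Step by step:
`a = [9, 1, 6]` → a = [9, 1, 6]
`b = a` → b = [9, 1, 6] (same object as a)
`a = [77, 82, 74]` → a = [77, 82, 74]
`b.append(93)` → b = [9, 1, 6, 93]
`print(a)` → prints [77, 82, 74]
`print(b)` → prints [9, 1, 6, 93]

Answer:
[77, 82, 74]
[9, 1, 6, 93]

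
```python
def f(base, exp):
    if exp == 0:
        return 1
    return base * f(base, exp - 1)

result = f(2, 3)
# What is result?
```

f(2, 3) = 2 * 2 * 2 = 8

Answer: 8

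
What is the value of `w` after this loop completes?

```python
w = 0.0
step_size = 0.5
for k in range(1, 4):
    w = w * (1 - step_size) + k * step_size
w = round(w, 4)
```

Moving average with lr=0.5
`w` takes the values: 0.0 → 0.5 → 1.25 → 2.125

Answer: 2.125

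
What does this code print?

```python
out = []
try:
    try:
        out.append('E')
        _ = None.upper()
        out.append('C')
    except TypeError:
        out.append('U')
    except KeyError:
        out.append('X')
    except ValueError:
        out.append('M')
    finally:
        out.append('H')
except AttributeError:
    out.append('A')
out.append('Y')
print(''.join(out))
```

Execution trace: 'E' (try body) → 'H' (finally) → 'A' (outer except AttributeError) → 'Y' (after the try/except). Output: EHAY

Answer: EHAY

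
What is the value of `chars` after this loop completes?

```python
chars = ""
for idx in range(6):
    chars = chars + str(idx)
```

Concatenate digits 0 to 5
`chars` takes the values: "" → "0" → "01" → "012" → "0123" → "01234" → "012345"

Answer: "012345"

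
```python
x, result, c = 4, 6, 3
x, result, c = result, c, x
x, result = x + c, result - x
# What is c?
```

Trace:
`x, result, c = 4, 6, 3` → x = 4; result = 6; c = 3
`x, result, c = result, c, x` → x = 6; result = 3; c = 4
`x, result = x + c, result - x` → x = 10; result = -3
So c = 4

Answer: 4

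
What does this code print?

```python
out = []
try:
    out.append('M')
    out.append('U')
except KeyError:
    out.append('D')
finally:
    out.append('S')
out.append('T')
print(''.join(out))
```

Execution trace: 'M' (try body) → 'U' (try body, no exception) → 'S' (finally) → 'T' (after the try/except). Output: MUST

Answer: MUST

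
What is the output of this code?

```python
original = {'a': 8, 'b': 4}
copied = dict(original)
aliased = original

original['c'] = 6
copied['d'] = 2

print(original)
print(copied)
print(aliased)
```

Key concept: dict() creates copy, assignment creates alias.
Step by step:
`original = {'a': 8, 'b': 4}` → original = {'a': 8, 'b': 4}
`copied = dict(original)` → copied = {'a': 8, 'b': 4}
`aliased = original` → aliased = {'a': 8, 'b': 4} (same object as original)
`original['c'] = 6` → original = {'a': 8, 'b': 4, 'c': 6} (same object as aliased); aliased = {'a': 8, 'b': 4, 'c': 6} (same object as original)
`copied['d'] = 2` → copied = {'a': 8, 'b': 4, 'd': 2}
`print(original)` → prints {'a': 8, 'b': 4, 'c': 6}
`print(copied)` → prints {'a': 8, 'b': 4, 'd': 2}
`print(aliased)` → prints {'a': 8, 'b': 4, 'c': 6}

Answer:
{'a': 8, 'b': 4, 'c': 6}
{'a': 8, 'b': 4, 'd': 2}
{'a': 8, 'b': 4, 'c': 6}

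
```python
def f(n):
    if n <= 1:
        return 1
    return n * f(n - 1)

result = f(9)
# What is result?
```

f(9) = 9 * 8 * 7 * 6 * 5 * 4 * 3 * 2 * 1 = 362880

Answer: 362880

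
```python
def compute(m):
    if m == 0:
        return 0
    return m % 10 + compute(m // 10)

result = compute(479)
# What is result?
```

Sum of digits of 479: 9 + 7 + 4 = 20

Answer: 20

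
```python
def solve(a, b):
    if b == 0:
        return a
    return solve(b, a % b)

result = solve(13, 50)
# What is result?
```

solve(13, 50) -> solve(50, 13) -> solve(13, 11) -> solve(11, 2) -> solve(2, 1) -> solve(1, 0) -> 1

Answer: 1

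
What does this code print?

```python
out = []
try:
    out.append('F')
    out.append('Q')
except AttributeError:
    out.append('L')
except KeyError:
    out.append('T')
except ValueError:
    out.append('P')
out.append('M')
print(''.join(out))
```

Execution trace: 'F' (try body) → 'Q' (try body, no exception) → 'M' (after the try/except). Output: FQM

Answer: FQM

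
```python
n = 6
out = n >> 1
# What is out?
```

Trace:
`n = 6` → n = 6
`out = n >> 1` → out = 3
So out = 3

Answer: 3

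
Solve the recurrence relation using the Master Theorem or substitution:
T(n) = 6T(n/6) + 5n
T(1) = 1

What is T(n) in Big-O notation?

By Master Theorem: a=6, b=6, f(n)=5n. Since log_6(6) = 1 and f(n) = Θ(n^1), Case 2 applies. T(n) = O(n log n).

Answer: O(n log n)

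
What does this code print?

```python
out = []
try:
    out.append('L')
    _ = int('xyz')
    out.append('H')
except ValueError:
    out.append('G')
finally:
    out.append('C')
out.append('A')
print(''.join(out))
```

Execution trace: 'L' (try body) → 'G' (except ValueError) → 'C' (finally) → 'A' (after the try/except). Output: LGCA

Answer: LGCA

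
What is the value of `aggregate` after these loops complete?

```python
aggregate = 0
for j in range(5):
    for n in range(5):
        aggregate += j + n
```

Sum of all j+n for j,n in 5x5
`aggregate` takes the values: 0 → 1 → 3 → 6 → 10 → 11 → 13 → 16 → 20 → 25 → 27 → 30 → 34 → 39 → 45 → 48 → 52 → 57 → 63 → 70 → 74 → 79 → 85 → 92 → 100

Answer: 100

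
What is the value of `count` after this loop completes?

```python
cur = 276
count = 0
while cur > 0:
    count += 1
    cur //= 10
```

Count digits by repeated division by 10
`count` takes the values: 0 → 1 → 2 → 3

Answer: 3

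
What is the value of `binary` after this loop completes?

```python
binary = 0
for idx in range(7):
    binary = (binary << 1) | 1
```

Build 7 consecutive 1-bits: 0b1111111
`binary` takes the values: 0 → 1 → 3 → 7 → 15 → 31 → 63 → 127

Answer: 127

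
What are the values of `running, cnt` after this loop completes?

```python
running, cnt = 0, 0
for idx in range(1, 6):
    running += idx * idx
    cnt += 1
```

Sum of squares and count
`running, cnt` takes the values: (0, 0) → (1, 0) → (1, 1) → (5, 1) → (5, 2) → (14, 2) → (14, 3) → (30, 3) → (30, 4) → (55, 4) → (55, 5)

Answer: 55, 5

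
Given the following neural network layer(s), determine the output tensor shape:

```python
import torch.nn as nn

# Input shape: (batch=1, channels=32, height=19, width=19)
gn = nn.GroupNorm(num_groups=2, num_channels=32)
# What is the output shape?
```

Input: (1, 32, 19, 19) -> Output: (1, 32, 19, 19)

Answer: (1, 32, 19, 19)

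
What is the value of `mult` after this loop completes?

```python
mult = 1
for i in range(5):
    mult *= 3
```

3^5 = 243
`mult` takes the values: 1 → 3 → 9 → 27 → 81 → 243

Answer: 243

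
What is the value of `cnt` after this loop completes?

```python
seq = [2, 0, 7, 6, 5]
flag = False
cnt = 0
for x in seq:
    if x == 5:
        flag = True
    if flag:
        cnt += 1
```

Count elements after first 5 in [2, 0, 7, 6, 5]
`cnt` takes the values: 0 → 1

Answer: 1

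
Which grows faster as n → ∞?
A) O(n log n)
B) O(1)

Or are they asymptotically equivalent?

O(n log n) vs O(1): Higher order terms dominate.

Answer: A) O(n log n) grows faster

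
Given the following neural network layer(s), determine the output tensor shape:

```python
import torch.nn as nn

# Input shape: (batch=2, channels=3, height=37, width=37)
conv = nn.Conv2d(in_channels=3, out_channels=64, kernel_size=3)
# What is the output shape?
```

Input: (2, 3, 37, 37) -> Output: (2, 64, 35, 35)

Answer: (2, 64, 35, 35)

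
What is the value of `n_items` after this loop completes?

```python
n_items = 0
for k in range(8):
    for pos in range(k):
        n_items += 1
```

Triangle number: 0+1+2+...+7
`n_items` takes the values: 0 → 1 → 2 → 3 → 4 → 5 → 6 → 7 → 8 → 9 → 10 → 11 → 12 → 13 → 14 → 15 → 16 → 17 → 18 → 19 → 20 → 21 → 22 → 23 → 24 → 25 → 26 → 27 → 28

Answer: 28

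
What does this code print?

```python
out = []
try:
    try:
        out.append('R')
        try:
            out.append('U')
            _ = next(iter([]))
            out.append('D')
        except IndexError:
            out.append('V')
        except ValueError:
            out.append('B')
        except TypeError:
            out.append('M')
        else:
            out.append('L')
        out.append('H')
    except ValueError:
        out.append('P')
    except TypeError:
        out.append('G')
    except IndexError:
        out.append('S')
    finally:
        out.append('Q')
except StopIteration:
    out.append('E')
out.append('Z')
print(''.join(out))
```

Execution trace: 'R' (try body) → 'U' (inner try body) → 'Q' (finally) → 'E' (outer except StopIteration) → 'Z' (after the try/except). Output: RUQEZ

Answer: RUQEZ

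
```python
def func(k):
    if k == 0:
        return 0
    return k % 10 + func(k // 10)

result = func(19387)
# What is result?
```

Sum of digits of 19387: 7 + 8 + 3 + 9 + 1 = 28

Answer: 28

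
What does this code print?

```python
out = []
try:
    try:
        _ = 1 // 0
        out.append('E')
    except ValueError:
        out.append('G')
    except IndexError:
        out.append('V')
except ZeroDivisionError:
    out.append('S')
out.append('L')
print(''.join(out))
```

Execution trace: 'S' (outer except ZeroDivisionError) → 'L' (after the try/except). Output: SL

Answer: SL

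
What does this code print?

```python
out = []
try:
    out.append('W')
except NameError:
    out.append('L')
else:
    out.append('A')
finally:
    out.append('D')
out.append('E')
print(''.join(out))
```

Execution trace: 'W' (try body, no exception) → 'A' (else) → 'D' (finally) → 'E' (after the try/except). Output: WADE

Answer: WADE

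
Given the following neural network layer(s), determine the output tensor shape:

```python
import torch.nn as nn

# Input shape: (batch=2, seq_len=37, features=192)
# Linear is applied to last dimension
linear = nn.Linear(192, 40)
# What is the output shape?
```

Input: (2, 37, 192) -> Output: (2, 37, 40)

Answer: (2, 37, 40)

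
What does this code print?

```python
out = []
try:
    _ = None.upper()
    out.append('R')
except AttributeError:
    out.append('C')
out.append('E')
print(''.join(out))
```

Execution trace: 'C' (except AttributeError) → 'E' (after the try/except). Output: CE

Answer: CE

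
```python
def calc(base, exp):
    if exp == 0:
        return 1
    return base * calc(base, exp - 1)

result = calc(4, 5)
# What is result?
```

calc(4, 5) = 4 * 4 * 4 * 4 * 4 = 1024

Answer: 1024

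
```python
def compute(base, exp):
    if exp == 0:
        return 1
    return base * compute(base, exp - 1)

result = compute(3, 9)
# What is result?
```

compute(3, 9) = 3 * 3 * 3 * 3 * 3 * 3 * 3 * 3 * 3 = 19683

Answer: 19683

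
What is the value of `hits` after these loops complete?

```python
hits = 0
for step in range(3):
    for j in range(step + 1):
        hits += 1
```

Triangle: 1 + 2 + ... + 3
`hits` takes the values: 0 → 1 → 2 → 3 → 4 → 5 → 6

Answer: 6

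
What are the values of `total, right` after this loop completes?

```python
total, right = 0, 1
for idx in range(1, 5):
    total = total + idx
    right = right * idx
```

Sum and factorial of 1 to 4
`total, right` takes the values: (0, 1) → (1, 1) → (3, 1) → (3, 2) → (6, 2) → (6, 6) → (10, 6) → (10, 24)

Answer: 10, 24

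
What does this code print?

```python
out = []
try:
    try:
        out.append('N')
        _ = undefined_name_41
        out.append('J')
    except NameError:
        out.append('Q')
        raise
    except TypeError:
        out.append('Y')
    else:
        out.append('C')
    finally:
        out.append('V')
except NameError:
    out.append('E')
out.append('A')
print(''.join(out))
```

Execution trace: 'N' (inner try body) → 'Q' (inner except NameError) → 'V' (inner finally) → 'E' (outer except NameError) → 'A' (after the try/except). Output: NQVEA

Answer: NQVEA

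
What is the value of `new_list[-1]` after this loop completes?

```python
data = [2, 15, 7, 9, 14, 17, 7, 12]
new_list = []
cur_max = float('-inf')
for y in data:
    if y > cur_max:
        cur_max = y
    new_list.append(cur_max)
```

Running max ends at 17
`new_list` takes the values: [] → [2] → [2, 15] → [2, 15, 15] → [2, 15, 15, 15] → [2, 15, 15, 15, 15] → [2, 15, 15, 15, 15, 17] → [2, 15, 15, 15, 15, 17, 17] → [2, 15, 15, 15, 15, 17, 17, 17]
So `new_list[-1]` = 17

Answer: 17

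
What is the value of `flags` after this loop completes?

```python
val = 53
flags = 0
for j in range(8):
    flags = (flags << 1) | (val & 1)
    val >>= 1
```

Reverse lowest 8 bits of 53
`flags` takes the values: 0 → 1 → 2 → 5 → 10 → 21 → 43 → 86 → 172

Answer: 172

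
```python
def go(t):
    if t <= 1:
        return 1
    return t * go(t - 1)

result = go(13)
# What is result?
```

go(13) = 13 * 12 * 11 * 10 * 9 * 8 * 7 * 6 * 5 * 4 * 3 * 2 * 1 = 6227020800

Answer: 6227020800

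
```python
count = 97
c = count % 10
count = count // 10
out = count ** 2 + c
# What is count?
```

Trace:
`count = 97` → count = 97
`c = count % 10` → c = 7
`count = count // 10` → count = 9
`out = count ** 2 + c` → out = 88
So count = 9

Answer: 9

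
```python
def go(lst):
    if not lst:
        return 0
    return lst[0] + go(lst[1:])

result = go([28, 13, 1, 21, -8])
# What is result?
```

28 + 13 + 1 + 21 + (-8) + 0 = 55

Answer: 55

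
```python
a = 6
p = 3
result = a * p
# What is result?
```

Trace:
`a = 6` → a = 6
`p = 3` → p = 3
`result = a * p` → result = 18
So result = 18

Answer: 18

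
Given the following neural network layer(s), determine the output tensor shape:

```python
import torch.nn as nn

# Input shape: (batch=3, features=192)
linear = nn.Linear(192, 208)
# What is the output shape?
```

Input: (3, 192) -> Output: (3, 208)

Answer: (3, 208)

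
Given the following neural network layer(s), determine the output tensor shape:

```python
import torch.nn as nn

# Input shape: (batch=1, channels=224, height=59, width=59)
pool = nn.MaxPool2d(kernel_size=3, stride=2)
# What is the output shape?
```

Input: (1, 224, 59, 59) -> Output: (1, 224, 29, 29)

Answer: (1, 224, 29, 29)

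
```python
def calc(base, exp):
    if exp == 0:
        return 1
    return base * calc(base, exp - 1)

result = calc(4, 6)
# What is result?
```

calc(4, 6) = 4 * 4 * 4 * 4 * 4 * 4 = 4096

Answer: 4096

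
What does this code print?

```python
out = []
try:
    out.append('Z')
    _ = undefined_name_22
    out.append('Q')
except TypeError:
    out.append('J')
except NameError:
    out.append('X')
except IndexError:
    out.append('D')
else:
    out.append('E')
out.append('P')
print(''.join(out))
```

Execution trace: 'Z' (try body) → 'X' (except NameError) → 'P' (after the try/except). Output: ZXP

Answer: ZXP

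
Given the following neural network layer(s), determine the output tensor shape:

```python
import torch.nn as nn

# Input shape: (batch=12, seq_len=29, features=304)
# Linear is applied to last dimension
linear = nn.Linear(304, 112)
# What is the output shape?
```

Input: (12, 29, 304) -> Output: (12, 29, 112)

Answer: (12, 29, 112)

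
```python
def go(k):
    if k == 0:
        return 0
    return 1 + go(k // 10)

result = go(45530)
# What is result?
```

Count of digits of 45530: 5

Answer: 5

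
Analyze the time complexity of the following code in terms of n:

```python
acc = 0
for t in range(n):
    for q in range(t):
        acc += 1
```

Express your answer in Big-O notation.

Each loop level contributes: n × n. Multiplying the contributions gives O(n^2).

Answer: O(n^2)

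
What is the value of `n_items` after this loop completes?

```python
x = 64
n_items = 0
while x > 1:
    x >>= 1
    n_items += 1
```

Count right shifts until 1
`n_items` takes the values: 0 → 1 → 2 → 3 → 4 → 5 → 6

Answer: 6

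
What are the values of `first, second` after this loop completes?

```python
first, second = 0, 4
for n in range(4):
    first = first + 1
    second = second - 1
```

first goes 0→4, second goes 4→0
`first, second` takes the values: (0, 4) → (1, 4) → (1, 3) → (2, 3) → (2, 2) → (3, 2) → (3, 1) → (4, 1) → (4, 0)

Answer: 4, 0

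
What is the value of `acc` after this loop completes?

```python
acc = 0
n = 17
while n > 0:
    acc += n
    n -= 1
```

Sum 17 down to 1
`acc` takes the values: 0 → 17 → 33 → 48 → 62 → 75 → 87 → 98 → 108 → 117 → 125 → 132 → 138 → 143 → 147 → 150 → 152 → 153

Answer: 153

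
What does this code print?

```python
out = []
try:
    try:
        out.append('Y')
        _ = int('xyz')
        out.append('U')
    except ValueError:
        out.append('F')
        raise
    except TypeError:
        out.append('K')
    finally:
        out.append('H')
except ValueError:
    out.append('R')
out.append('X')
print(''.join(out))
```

Execution trace: 'Y' (inner try body) → 'F' (inner except ValueError) → 'H' (inner finally) → 'R' (outer except ValueError) → 'X' (after the try/except). Output: YFHRX

Answer: YFHRX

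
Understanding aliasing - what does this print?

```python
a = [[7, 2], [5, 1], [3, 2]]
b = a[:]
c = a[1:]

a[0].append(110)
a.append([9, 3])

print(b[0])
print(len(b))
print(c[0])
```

Key concept: slice with nested mutation.
Step by step:
`a = [[7, 2], [5, 1], [3, 2]]` → a = [[7, 2], [5, 1], [3, 2]]
`b = a[:]` → b = [[7, 2], [5, 1], [3, 2]]
`c = a[1:]` → c = [[5, 1], [3, 2]]
`a[0].append(110)` → a = [[7, 2, 110], [5, 1], [3, 2]]; b = [[7, 2, 110], [5, 1], [3, 2]]
`a.append([9, 3])` → a = [[7, 2, 110], [5, 1], [3, 2], [9, 3]]
`print(b[0])` → prints [7, 2, 110]
`print(len(b))` → prints 3
`print(c[0])` → prints [5, 1]

Answer:
[7, 2, 110]
3
[5, 1]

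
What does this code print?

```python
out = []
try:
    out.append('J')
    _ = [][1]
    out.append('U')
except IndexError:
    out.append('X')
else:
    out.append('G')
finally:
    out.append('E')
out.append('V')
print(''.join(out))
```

Execution trace: 'J' (try body) → 'X' (except IndexError) → 'E' (finally) → 'V' (after the try/except). Output: JXEV

Answer: JXEV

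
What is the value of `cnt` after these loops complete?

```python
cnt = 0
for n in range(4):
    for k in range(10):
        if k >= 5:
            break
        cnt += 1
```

Inner breaks at 5, outer runs 4 times
`cnt` takes the values: 0 → 1 → 2 → 3 → 4 → 5 → 6 → 7 → 8 → 9 → 10 → 11 → 12 → 13 → 14 → 15 → 16 → 17 → 18 → 19 → 20

Answer: 20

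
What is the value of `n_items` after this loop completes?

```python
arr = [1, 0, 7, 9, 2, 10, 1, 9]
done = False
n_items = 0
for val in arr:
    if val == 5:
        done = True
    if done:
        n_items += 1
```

Count elements after first 5 in [1, 0, 7, 9, 2, 10, 1, 9]
`n_items` takes the values: 0

Answer: 0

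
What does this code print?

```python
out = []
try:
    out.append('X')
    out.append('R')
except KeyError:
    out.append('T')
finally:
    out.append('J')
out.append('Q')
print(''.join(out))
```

Execution trace: 'X' (try body) → 'R' (try body, no exception) → 'J' (finally) → 'Q' (after the try/except). Output: XRJQ

Answer: XRJQ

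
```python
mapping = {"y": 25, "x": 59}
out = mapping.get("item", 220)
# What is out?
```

Trace:
`mapping = {"y": 25, "x": 59}` → mapping = {'y': 25, 'x': 59}
`out = mapping.get("item", 220)` → out = 220
So out = 220

Answer: 220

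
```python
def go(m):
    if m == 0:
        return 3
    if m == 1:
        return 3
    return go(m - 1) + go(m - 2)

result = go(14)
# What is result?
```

Build up from base cases: go(0)=3, go(1)=3, go(2)=6, go(3)=9, go(4)=15, go(5)=24, go(6)=39, ..., go(14)=1830

Answer: 1830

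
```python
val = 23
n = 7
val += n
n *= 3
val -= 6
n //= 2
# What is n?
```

Trace:
`val = 23` → val = 23
`n = 7` → n = 7
`val += n` → val = 30
`n *= 3` → n = 21
`val -= 6` → val = 24
`n //= 2` → n = 10
So n = 10

Answer: 10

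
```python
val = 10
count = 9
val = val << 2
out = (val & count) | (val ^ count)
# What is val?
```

Trace:
`val = 10` → val = 10
`count = 9` → count = 9
`val = val << 2` → val = 40
`out = (val & count) | (val ^ count)` → out = 41
So val = 40

Answer: 40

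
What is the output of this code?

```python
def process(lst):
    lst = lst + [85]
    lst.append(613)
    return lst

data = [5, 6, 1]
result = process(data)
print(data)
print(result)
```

Key concept: rebinding parameter vs mutation.
Step by step:
`data = [5, 6, 1]` → data = [5, 6, 1]
`result = process(data)` → result = [5, 6, 1, 85, 613]
`print(data)` → prints [5, 6, 1]
`print(result)` → prints [5, 6, 1, 85, 613]

Answer:
[5, 6, 1]
[5, 6, 1, 85, 613]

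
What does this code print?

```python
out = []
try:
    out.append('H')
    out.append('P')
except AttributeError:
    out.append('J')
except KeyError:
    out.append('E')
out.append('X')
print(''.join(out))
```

Execution trace: 'H' (try body) → 'P' (try body, no exception) → 'X' (after the try/except). Output: HPX

Answer: HPX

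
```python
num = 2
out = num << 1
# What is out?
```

Trace:
`num = 2` → num = 2
`out = num << 1` → out = 4
So out = 4

Answer: 4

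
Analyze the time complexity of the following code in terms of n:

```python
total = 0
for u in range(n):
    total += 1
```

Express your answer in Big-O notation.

Each loop level contributes: n. Multiplying the contributions gives O(n).

Answer: O(n)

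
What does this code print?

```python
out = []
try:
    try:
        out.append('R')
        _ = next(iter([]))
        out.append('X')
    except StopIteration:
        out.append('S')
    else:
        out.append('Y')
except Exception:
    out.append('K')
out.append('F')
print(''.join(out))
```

Execution trace: 'R' (inner try body) → 'S' (inner except StopIteration) → 'F' (after the try/except). Output: RSF

Answer: RSF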